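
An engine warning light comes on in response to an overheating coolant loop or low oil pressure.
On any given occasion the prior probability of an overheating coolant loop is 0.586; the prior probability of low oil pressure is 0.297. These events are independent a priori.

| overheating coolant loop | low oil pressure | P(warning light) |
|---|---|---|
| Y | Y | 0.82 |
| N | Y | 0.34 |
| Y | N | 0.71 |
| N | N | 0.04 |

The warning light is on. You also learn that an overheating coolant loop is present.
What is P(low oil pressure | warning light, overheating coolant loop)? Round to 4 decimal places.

P(low oil pressure | warning light, overheating coolant loop) ≈ 0.3279

P(warning light | overheating coolant loop) = 0.71*0.703 + 0.82*0.297 = 0.499130 + 0.243540 = 0.742670
The low oil pressure-present share is 0.82*0.297 = 0.243540.
So P(low oil pressure | warning light, overheating coolant loop) = 0.243540/0.742670 ≈ 0.3279.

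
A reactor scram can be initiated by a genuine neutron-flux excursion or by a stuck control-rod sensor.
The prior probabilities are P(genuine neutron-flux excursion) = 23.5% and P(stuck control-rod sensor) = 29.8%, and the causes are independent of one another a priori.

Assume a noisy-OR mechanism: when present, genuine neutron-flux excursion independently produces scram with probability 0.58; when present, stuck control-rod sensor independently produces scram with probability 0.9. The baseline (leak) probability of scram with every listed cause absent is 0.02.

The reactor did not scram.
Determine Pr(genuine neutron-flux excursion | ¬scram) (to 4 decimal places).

Pr(genuine neutron-flux excursion | ¬scram) ≈ 0.1143

Under noisy-OR, P(scram | causes) = 1 − (1−0.02)·∏(1−qᵢ) over the active causes.
Weight on genuine neutron-flux excursion=true, given the evidence: 0.067902 + 0.002882 = 0.070784
The normalizing constant is 0.98·0.765·0.702 + 0.098·0.765·0.298 + 0.4116·0.235·0.702 + 0.04116·0.235·0.298 = 0.619414
P(genuine neutron-flux excursion | ¬scram) = 0.070784/0.619414 ≈ 0.1143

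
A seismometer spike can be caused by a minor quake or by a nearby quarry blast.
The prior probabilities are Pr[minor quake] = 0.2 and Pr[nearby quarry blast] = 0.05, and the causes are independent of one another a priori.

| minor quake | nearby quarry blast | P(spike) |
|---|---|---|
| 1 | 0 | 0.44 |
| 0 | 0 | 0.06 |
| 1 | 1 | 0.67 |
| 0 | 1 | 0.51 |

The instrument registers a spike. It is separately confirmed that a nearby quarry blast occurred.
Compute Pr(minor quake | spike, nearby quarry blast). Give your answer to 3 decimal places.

Numerator (weight on configurations with minor quake): 0.67×0.2 = 0.134000
Denominator P(spike | nearby quarry blast): 0.51×0.8 + 0.67×0.2 = 0.542000
P(minor quake | spike, nearby quarry blast) = 0.134000/0.542000 ≈ 0.247

Pr(minor quake | spike, nearby quarry blast) ≈ 0.247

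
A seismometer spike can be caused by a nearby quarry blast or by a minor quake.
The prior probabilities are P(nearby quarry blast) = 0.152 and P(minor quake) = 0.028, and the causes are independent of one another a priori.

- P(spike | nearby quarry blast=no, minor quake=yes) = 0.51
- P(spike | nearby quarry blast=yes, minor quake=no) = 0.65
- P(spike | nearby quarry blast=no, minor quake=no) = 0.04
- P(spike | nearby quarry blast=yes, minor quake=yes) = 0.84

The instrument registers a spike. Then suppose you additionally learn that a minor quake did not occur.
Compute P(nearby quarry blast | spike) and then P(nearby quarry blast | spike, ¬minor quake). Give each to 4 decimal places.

P(nearby quarry blast | spike) ≈ 0.6884; P(nearby quarry blast | spike, ¬minor quake) ≈ 0.7444

Enumerate the 4 (nearby quarry blast, minor quake) configurations and weight by the priors:
  P(spike) = 0.04×0.848×0.972 + 0.51×0.848×0.028 + 0.65×0.152×0.972 + 0.84×0.152×0.028
        = 0.032970 + 0.012109 + 0.096034 + 0.003575 = 0.144688
The terms with nearby quarry blast present sum to 0.099609, so
  P(nearby quarry blast | spike) = 0.099609 / 0.144688 ≈ 0.6884

Now also conditioning on minor quake≠true:
Enumerate both values of nearby quarry blast and weight by the priors:
  P(spike | ¬minor quake) = 0.04·0.848 + 0.65·0.152
        = 0.033920 + 0.098800 = 0.132720
Configurations with nearby quarry blast contribute 0.098800, so
  P(nearby quarry blast | spike, ¬minor quake) = 0.098800 / 0.132720 ≈ 0.7444
Ruling out minor quake raises the posterior on nearby quarry blast — the flip side of explaining away.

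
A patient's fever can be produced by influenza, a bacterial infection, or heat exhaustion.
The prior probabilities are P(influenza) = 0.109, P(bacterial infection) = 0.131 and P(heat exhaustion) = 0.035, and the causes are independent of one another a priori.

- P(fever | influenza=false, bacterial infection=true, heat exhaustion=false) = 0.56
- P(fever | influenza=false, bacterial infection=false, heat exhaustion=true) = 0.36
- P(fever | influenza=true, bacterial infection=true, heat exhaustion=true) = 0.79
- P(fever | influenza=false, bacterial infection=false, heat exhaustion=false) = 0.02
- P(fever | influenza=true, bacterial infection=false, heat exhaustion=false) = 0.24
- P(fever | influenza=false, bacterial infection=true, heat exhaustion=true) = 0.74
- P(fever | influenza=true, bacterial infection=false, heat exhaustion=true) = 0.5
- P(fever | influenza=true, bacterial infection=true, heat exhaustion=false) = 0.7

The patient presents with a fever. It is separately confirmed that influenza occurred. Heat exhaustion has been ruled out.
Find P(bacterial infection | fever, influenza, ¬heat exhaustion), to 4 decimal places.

P(bacterial infection | fever, influenza, ¬heat exhaustion) ≈ 0.3054

P(fever | influenza, ¬heat exhaustion) = 0.24·0.869 + 0.7·0.131 = 0.208560 + 0.091700 = 0.300260
Restricting to configurations with bacterial infection present: 0.7·0.131 = 0.091700.
P(bacterial infection | fever, influenza, ¬heat exhaustion) = 0.091700 / 0.300260 ≈ 0.3054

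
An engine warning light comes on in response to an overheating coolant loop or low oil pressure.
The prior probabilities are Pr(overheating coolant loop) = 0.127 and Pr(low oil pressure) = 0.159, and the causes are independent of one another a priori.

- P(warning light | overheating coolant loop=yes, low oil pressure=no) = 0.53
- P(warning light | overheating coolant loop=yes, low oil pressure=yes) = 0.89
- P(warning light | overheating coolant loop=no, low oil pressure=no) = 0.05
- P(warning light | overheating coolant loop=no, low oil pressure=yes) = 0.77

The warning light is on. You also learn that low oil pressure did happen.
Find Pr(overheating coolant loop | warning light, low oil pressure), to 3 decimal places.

Enumerate both values of overheating coolant loop and weight by the priors:
  P(warning light | low oil pressure) = 0.77·0.873 + 0.89·0.127
        = 0.672210 + 0.113030 = 0.785240
Configurations with overheating coolant loop contribute 0.113030, so
  P(overheating coolant loop | warning light, low oil pressure) = 0.113030 / 0.785240 ≈ 0.144

Pr(overheating coolant loop | warning light, low oil pressure) ≈ 0.144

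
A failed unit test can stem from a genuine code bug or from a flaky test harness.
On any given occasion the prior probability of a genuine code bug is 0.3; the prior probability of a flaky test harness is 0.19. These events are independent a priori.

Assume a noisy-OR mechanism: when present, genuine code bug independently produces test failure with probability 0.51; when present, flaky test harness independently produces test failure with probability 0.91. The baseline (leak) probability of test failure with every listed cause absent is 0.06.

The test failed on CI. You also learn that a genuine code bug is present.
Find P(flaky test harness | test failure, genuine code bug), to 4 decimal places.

Under noisy-OR, P(test failure | causes) = 1 − (1−0.06)·∏(1−qᵢ) over the active causes.
P(test failure | genuine code bug) = 0.5394·0.81 + 0.958546·0.19 = 0.436914 + 0.182124 = 0.619038
The flaky test harness-present share is 0.958546·0.19 = 0.182124.
Hence the posterior is 0.182124/0.619038 ≈ 0.2942.

P(flaky test harness | test failure, genuine code bug) ≈ 0.2942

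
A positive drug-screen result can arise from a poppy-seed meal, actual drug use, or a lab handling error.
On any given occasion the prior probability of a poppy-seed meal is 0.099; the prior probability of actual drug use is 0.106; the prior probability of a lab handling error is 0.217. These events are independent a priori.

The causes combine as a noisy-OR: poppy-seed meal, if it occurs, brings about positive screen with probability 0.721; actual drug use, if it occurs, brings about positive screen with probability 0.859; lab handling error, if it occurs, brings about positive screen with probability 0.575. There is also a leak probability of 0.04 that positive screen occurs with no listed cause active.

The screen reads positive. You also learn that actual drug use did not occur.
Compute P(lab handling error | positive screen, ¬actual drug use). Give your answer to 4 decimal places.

Under noisy-OR, P(positive screen | causes) = 1 − (1−0.04)·∏(1−qᵢ) over the active causes.
P(positive screen | ¬actual drug use) = 0.04×0.901×0.783 + 0.592×0.901×0.217 + 0.73216×0.099×0.783 + 0.886168×0.099×0.217 = 0.028219 + 0.115746 + 0.056755 + 0.019038 = 0.219758
Restricting to configurations with lab handling error present: 0.115746 + 0.019038 = 0.134784.
P(lab handling error | positive screen, ¬actual drug use) = 0.134784 / 0.219758 ≈ 0.6133

P(lab handling error | positive screen, ¬actual drug use) ≈ 0.6133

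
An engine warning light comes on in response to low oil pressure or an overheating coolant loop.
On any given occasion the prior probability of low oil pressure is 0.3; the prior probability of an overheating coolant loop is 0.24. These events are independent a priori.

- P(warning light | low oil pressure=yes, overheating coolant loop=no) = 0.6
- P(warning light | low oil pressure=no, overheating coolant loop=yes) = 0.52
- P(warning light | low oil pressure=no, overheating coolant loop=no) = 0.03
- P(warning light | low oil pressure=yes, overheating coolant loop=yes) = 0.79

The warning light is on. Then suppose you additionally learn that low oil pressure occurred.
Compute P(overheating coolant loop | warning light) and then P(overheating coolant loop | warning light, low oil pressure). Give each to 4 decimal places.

P(warning light) = 0.03*0.7*0.76 + 0.52*0.7*0.24 + 0.6*0.3*0.76 + 0.79*0.3*0.24 = 0.015960 + 0.087360 + 0.136800 + 0.056880 = 0.297000
Restricting to configurations with overheating coolant loop present: 0.087360 + 0.056880 = 0.144240.
Hence the posterior is 0.144240/0.297000 ≈ 0.4857.

Now condition on the additional information:
For the numerator, keep only overheating coolant loop=true terms: 0.79*0.24 = 0.189600
Normalizer over all consistent configurations: 0.6*0.76 + 0.79*0.24 = 0.645600
P(overheating coolant loop | warning light, low oil pressure) = 0.189600/0.645600 ≈ 0.2937
— low oil pressure explains away the evidence for overheating coolant loop.

P(overheating coolant loop | warning light) ≈ 0.4857; P(overheating coolant loop | warning light, low oil pressure) ≈ 0.2937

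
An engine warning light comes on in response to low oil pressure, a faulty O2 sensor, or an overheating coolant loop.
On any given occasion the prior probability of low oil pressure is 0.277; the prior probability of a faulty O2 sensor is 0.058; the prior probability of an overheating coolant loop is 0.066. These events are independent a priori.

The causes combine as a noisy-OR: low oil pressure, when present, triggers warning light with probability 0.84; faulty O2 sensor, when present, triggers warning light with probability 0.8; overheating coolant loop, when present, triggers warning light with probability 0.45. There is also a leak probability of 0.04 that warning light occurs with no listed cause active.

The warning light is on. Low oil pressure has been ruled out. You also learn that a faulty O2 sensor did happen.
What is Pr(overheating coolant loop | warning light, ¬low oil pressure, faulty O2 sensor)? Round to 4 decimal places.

Under noisy-OR, P(warning light | causes) = 1 − (1−0.04)·∏(1−qᵢ) over the active causes.
P(warning light | ¬low oil pressure, faulty O2 sensor) = 0.808·0.934 + 0.8944·0.066 = 0.754672 + 0.059030 = 0.813702
The overheating coolant loop-present share is 0.8944·0.066 = 0.059030.
So P(overheating coolant loop | warning light, ¬low oil pressure, faulty O2 sensor) = 0.059030/0.813702 ≈ 0.0725.

Pr(overheating coolant loop | warning light, ¬low oil pressure, faulty O2 sensor) ≈ 0.0725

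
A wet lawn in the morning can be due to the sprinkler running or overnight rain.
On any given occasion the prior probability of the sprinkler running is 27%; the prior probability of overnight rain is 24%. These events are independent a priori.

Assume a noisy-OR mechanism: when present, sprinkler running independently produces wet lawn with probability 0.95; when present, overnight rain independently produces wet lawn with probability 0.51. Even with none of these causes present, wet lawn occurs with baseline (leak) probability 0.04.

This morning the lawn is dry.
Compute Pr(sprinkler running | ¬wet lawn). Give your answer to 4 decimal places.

Pr(sprinkler running | ¬wet lawn) ≈ 0.0182

Under noisy-OR, P(wet lawn | causes) = 1 − (1−0.04)·∏(1−qᵢ) over the active causes.
P(¬wet lawn) = 0.96·0.73·0.76 + 0.4704·0.73·0.24 + 0.048·0.27·0.76 + 0.02352·0.27·0.24 = 0.532608 + 0.082414 + 0.009850 + 0.001524 = 0.626396
The sprinkler running-present share is 0.009850 + 0.001524 = 0.011374.
Hence the posterior is 0.011374/0.626396 ≈ 0.0182.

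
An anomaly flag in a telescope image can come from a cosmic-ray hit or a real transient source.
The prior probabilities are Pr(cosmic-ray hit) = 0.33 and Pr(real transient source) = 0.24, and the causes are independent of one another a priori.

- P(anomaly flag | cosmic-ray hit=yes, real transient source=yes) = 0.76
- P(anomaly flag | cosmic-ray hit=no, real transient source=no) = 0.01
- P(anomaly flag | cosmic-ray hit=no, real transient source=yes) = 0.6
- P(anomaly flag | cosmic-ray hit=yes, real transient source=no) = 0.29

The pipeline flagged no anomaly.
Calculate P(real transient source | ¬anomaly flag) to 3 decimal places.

P(real transient source | ¬anomaly flag) ≈ 0.109

P(¬anomaly flag) = 0.99·0.67·0.76 + 0.4·0.67·0.24 + 0.71·0.33·0.76 + 0.24·0.33·0.24 = 0.504108 + 0.064320 + 0.178068 + 0.019008 = 0.765504
Of this, 0.083328 comes from 0.064320 + 0.019008 (the real transient source=true cases).
P(real transient source | ¬anomaly flag) = 0.083328 / 0.765504 ≈ 0.109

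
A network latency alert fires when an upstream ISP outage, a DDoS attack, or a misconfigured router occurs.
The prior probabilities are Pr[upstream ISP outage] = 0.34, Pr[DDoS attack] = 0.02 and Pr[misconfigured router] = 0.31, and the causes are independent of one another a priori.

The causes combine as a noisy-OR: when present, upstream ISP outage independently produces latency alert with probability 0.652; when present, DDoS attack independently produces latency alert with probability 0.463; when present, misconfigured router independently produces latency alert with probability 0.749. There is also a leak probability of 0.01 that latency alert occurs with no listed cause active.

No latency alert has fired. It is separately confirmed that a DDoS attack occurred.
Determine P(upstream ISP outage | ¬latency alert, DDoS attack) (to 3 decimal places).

Under noisy-OR, P(latency alert | causes) = 1 − (1−0.01)·∏(1−qᵢ) over the active causes.
Sum P(¬latency alert|·) weighted by the priors over the 4 (upstream ISP outage, misconfigured router) configurations:
  P(¬latency alert | DDoS attack) = 0.53163*0.66*0.69 + 0.133439*0.66*0.31 + 0.185007*0.34*0.69 + 0.046437*0.34*0.31
        = 0.242104 + 0.027302 + 0.043403 + 0.004894 = 0.317703
The terms with upstream ISP outage present sum to 0.048297, so
  P(upstream ISP outage | ¬latency alert, DDoS attack) = 0.048297 / 0.317703 ≈ 0.152

P(upstream ISP outage | ¬latency alert, DDoS attack) ≈ 0.152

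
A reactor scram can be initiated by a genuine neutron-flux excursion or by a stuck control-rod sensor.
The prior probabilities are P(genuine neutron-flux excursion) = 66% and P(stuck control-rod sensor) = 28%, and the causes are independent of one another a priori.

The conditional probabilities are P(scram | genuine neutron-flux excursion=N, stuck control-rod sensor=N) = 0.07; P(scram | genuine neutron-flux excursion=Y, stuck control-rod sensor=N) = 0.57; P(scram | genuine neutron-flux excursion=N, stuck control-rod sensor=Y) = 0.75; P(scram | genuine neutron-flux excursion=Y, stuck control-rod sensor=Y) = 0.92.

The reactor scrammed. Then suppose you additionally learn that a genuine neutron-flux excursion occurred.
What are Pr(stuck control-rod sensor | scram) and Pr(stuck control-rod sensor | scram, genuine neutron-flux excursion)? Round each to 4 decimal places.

Pr(stuck control-rod sensor | scram) ≈ 0.4560; Pr(stuck control-rod sensor | scram, genuine neutron-flux excursion) ≈ 0.3856

P(scram) = 0.07·0.34·0.72 + 0.75·0.34·0.28 + 0.57·0.66·0.72 + 0.92·0.66·0.28 = 0.017136 + 0.071400 + 0.270864 + 0.170016 = 0.529416
The stuck control-rod sensor-present share is 0.071400 + 0.170016 = 0.241416.
P(stuck control-rod sensor | scram) = 0.241416 / 0.529416 ≈ 0.4560

With the extra evidence:
By total probability over both values of stuck control-rod sensor:
  P(scram | genuine neutron-flux excursion) = 0.57*0.72 + 0.92*0.28
        = 0.410400 + 0.257600 = 0.668000
The terms with stuck control-rod sensor present sum to 0.257600, so
  P(stuck control-rod sensor | scram, genuine neutron-flux excursion) = 0.257600 / 0.668000 ≈ 0.3856
This is intercausal reasoning (explaining away): once genuine neutron-flux excursion accounts for the scram, stuck control-rod sensor becomes less likely.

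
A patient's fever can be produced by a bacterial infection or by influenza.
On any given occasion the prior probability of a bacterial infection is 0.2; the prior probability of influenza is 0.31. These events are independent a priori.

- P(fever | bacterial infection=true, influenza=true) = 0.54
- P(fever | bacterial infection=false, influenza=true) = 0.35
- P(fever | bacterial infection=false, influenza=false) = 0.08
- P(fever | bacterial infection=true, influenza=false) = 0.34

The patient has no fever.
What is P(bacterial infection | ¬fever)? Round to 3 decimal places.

P(¬fever) = 0.92·0.8·0.69 + 0.65·0.8·0.31 + 0.66·0.2·0.69 + 0.46·0.2·0.31 = 0.507840 + 0.161200 + 0.091080 + 0.028520 = 0.788640
Restricting to configurations with bacterial infection present: 0.091080 + 0.028520 = 0.119600.
Hence the posterior is 0.119600/0.788640 ≈ 0.152.

P(bacterial infection | ¬fever) ≈ 0.152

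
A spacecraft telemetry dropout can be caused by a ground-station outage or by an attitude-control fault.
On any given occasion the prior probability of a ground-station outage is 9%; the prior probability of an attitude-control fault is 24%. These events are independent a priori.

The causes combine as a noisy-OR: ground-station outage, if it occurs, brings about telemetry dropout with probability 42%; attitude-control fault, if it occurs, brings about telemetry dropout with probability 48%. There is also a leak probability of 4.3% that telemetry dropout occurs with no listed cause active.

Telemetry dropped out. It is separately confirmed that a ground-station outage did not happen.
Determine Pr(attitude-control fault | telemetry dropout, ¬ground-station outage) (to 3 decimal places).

Under noisy-OR, P(telemetry dropout | causes) = 1 − (1−0.043)·∏(1−qᵢ) over the active causes.
By total probability over both values of attitude-control fault:
  P(telemetry dropout | ¬ground-station outage) = 0.043*0.76 + 0.50236*0.24
        = 0.032680 + 0.120566 = 0.153246
The terms with attitude-control fault present sum to 0.120566, so
  P(attitude-control fault | telemetry dropout, ¬ground-station outage) = 0.120566 / 0.153246 ≈ 0.787

Pr(attitude-control fault | telemetry dropout, ¬ground-station outage) ≈ 0.787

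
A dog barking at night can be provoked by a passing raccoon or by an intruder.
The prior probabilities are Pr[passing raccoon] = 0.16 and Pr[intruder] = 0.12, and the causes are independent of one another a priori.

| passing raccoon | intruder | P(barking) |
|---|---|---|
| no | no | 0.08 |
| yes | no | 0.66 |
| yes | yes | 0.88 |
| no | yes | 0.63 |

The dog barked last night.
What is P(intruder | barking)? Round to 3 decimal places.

P(intruder | barking) ≈ 0.346

P(barking) = 0.08*0.84*0.88 + 0.63*0.84*0.12 + 0.66*0.16*0.88 + 0.88*0.16*0.12 = 0.059136 + 0.063504 + 0.092928 + 0.016896 = 0.232464
Restricting to configurations with intruder present: 0.063504 + 0.016896 = 0.080400.
P(intruder | barking) = 0.080400 / 0.232464 ≈ 0.346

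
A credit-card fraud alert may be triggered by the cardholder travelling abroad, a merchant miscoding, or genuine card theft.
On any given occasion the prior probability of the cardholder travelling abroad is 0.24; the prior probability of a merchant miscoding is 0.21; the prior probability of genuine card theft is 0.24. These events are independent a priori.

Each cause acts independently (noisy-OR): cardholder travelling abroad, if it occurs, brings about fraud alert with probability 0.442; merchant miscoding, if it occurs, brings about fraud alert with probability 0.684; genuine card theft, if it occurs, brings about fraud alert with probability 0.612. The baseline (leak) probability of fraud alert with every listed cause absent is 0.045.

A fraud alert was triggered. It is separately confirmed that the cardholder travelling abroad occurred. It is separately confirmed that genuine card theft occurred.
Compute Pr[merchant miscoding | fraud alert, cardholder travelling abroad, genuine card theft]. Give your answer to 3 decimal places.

Pr[merchant miscoding | fraud alert, cardholder travelling abroad, genuine card theft] ≈ 0.239

Under noisy-OR, P(fraud alert | causes) = 1 − (1−0.045)·∏(1−qᵢ) over the active causes.
Sum P(fraud alert|·) weighted by the priors over both values of merchant miscoding:
  P(fraud alert | cardholder travelling abroad, genuine card theft) = 0.793239×0.79 + 0.934663×0.21
        = 0.626659 + 0.196279 = 0.822938
The terms with merchant miscoding present sum to 0.196279, so
  P(merchant miscoding | fraud alert, cardholder travelling abroad, genuine card theft) = 0.196279 / 0.822938 ≈ 0.239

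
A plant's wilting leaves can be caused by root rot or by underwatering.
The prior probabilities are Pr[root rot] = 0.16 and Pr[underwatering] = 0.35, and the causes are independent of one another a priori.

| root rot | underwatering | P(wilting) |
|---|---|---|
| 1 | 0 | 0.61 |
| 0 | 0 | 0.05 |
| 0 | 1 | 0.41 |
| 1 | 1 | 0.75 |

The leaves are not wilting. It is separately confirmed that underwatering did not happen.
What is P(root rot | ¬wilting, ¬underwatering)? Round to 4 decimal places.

P(root rot | ¬wilting, ¬underwatering) ≈ 0.0725

P(¬wilting | ¬underwatering) = 0.95×0.84 + 0.39×0.16 = 0.798000 + 0.062400 = 0.860400
Of this, 0.062400 comes from 0.39×0.16 (the root rot=true cases).
P(root rot | ¬wilting, ¬underwatering) = 0.062400 / 0.860400 ≈ 0.0725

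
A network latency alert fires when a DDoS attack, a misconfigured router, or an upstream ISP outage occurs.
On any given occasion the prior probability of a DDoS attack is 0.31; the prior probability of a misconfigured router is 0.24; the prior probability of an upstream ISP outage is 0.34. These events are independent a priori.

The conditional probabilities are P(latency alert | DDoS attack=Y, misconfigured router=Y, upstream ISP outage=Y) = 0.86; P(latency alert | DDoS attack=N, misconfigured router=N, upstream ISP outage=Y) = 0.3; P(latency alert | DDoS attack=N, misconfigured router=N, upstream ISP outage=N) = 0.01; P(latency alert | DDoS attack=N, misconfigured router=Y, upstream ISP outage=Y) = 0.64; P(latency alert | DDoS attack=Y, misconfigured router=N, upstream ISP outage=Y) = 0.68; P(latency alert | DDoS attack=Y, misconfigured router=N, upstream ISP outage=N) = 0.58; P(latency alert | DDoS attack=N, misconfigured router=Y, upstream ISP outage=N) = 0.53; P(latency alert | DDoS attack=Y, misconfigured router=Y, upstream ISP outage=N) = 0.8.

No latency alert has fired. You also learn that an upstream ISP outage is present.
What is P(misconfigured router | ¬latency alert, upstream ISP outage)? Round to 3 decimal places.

P(misconfigured router | ¬latency alert, upstream ISP outage) ≈ 0.137

By total probability over the 4 (DDoS attack, misconfigured router) configurations:
  P(¬latency alert | upstream ISP outage) = 0.7×0.69×0.76 + 0.36×0.69×0.24 + 0.32×0.31×0.76 + 0.14×0.31×0.24
        = 0.367080 + 0.059616 + 0.075392 + 0.010416 = 0.512504
The terms with misconfigured router present sum to 0.070032, so
  P(misconfigured router | ¬latency alert, upstream ISP outage) = 0.070032 / 0.512504 ≈ 0.137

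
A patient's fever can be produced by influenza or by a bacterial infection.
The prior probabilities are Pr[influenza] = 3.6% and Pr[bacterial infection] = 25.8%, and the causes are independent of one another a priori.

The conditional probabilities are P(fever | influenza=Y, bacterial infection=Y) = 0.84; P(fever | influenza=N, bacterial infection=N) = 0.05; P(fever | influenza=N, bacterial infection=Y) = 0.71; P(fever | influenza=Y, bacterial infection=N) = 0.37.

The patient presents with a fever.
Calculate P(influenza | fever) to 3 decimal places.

Numerator (weight on configurations with influenza): 0.009883 + 0.007802 = 0.017685
Normalizer over all consistent configurations: 0.05·0.964·0.742 + 0.71·0.964·0.258 + 0.37·0.036·0.742 + 0.84·0.036·0.258 = 0.230035
Posterior = 0.017685 / 0.230035 ≈ 0.077

P(influenza | fever) ≈ 0.077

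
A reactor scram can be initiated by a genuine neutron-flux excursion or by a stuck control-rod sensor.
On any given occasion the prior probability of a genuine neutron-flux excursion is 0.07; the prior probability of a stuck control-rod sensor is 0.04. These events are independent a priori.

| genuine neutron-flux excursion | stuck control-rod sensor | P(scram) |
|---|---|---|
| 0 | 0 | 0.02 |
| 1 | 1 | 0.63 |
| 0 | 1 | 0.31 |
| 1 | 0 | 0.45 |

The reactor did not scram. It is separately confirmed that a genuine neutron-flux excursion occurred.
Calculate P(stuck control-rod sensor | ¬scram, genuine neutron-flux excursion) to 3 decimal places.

P(stuck control-rod sensor | ¬scram, genuine neutron-flux excursion) ≈ 0.027

For the numerator, keep only stuck control-rod sensor=true terms: 0.37*0.04 = 0.014800
The normalizing constant is 0.55*0.96 + 0.37*0.04 = 0.542800
Posterior = 0.014800 / 0.542800 ≈ 0.027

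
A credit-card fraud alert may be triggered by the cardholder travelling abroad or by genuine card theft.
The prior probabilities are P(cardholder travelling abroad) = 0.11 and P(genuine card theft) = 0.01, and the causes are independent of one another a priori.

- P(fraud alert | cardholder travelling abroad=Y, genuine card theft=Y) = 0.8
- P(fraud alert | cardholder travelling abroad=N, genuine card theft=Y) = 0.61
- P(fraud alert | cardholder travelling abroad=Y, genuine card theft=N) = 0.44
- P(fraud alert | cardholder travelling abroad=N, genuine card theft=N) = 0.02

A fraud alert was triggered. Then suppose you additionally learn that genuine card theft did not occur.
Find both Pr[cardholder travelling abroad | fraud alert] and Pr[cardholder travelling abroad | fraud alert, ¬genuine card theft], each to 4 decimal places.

For the numerator, keep only cardholder travelling abroad=true terms: 0.047916 + 0.000880 = 0.048796
The normalizing constant is 0.02*0.89*0.99 + 0.61*0.89*0.01 + 0.44*0.11*0.99 + 0.8*0.11*0.01 = 0.071847
Posterior = 0.048796 / 0.071847 ≈ 0.6792

Now condition on the additional information:
By total probability over both values of cardholder travelling abroad:
  P(fraud alert | ¬genuine card theft) = 0.02*0.89 + 0.44*0.11
        = 0.017800 + 0.048400 = 0.066200
The terms with cardholder travelling abroad present sum to 0.048400, so
  P(cardholder travelling abroad | fraud alert, ¬genuine card theft) = 0.048400 / 0.066200 ≈ 0.7311
Ruling out genuine card theft raises the posterior on cardholder travelling abroad — the flip side of explaining away.

Pr[cardholder travelling abroad | fraud alert] ≈ 0.6792; Pr[cardholder travelling abroad | fraud alert, ¬genuine card theft] ≈ 0.7311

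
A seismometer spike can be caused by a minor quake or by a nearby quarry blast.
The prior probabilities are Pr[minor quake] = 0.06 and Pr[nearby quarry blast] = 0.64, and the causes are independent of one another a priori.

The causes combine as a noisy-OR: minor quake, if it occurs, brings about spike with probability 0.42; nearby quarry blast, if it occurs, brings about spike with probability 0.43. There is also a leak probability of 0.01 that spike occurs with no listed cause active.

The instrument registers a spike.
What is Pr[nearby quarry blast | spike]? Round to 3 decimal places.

Pr[nearby quarry blast | spike] ≈ 0.958

Under noisy-OR, P(spike | causes) = 1 − (1−0.01)·∏(1−qᵢ) over the active causes.
P(spike) = 0.01×0.94×0.36 + 0.4357×0.94×0.64 + 0.4258×0.06×0.36 + 0.672706×0.06×0.64 = 0.003384 + 0.262117 + 0.009197 + 0.025832 = 0.300530
The nearby quarry blast-present share is 0.262117 + 0.025832 = 0.287949.
Hence the posterior is 0.287949/0.300530 ≈ 0.958.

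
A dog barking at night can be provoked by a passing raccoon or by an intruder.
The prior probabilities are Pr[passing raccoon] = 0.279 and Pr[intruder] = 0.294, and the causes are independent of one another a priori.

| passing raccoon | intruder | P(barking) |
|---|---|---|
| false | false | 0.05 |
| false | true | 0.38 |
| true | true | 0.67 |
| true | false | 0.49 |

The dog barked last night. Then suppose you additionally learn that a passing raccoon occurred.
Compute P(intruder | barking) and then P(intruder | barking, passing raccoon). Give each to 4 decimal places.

P(intruder | barking) ≈ 0.5263; P(intruder | barking, passing raccoon) ≈ 0.3628

Sum P(barking|·) weighted by the priors over the 4 (passing raccoon, intruder) configurations:
  P(barking) = 0.05×0.721×0.706 + 0.38×0.721×0.294 + 0.49×0.279×0.706 + 0.67×0.279×0.294
        = 0.025451 + 0.080550 + 0.096517 + 0.054957 = 0.257475
Keeping only the intruder-present terms gives 0.135507, so
  P(intruder | barking) = 0.135507 / 0.257475 ≈ 0.5263

Now also conditioning on passing raccoon=true:
P(barking | passing raccoon) = 0.49×0.706 + 0.67×0.294 = 0.345940 + 0.196980 = 0.542920
Restricting to configurations with intruder present: 0.67×0.294 = 0.196980.
So P(intruder | barking, passing raccoon) = 0.196980/0.542920 ≈ 0.3628.
The drop from 0.5263 to 0.3628 is the explaining-away (discounting) effect.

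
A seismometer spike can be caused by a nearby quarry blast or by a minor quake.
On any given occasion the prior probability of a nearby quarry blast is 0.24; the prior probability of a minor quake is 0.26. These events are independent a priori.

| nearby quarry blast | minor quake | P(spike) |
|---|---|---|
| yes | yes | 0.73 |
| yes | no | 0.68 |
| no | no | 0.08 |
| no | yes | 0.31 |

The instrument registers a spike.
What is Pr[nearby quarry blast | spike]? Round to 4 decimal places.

Pr[nearby quarry blast | spike] ≈ 0.6102

P(spike) = 0.08*0.76*0.74 + 0.31*0.76*0.26 + 0.68*0.24*0.74 + 0.73*0.24*0.26 = 0.044992 + 0.061256 + 0.120768 + 0.045552 = 0.272568
Of this, 0.166320 comes from 0.120768 + 0.045552 (the nearby quarry blast=true cases).
P(nearby quarry blast | spike) = 0.166320 / 0.272568 ≈ 0.6102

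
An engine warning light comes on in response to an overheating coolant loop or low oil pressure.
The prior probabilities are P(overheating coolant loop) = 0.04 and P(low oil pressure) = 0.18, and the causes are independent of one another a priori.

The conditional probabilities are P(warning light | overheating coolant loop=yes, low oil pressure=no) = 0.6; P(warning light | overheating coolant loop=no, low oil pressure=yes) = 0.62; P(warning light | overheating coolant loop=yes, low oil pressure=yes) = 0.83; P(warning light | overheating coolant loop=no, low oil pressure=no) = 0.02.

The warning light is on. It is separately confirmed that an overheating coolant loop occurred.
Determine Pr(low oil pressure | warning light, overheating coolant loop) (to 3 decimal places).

Enumerate both values of low oil pressure and weight by the priors:
  P(warning light | overheating coolant loop) = 0.6·0.82 + 0.83·0.18
        = 0.492000 + 0.149400 = 0.641400
The terms with low oil pressure present sum to 0.149400, so
  P(low oil pressure | warning light, overheating coolant loop) = 0.149400 / 0.641400 ≈ 0.233

Pr(low oil pressure | warning light, overheating coolant loop) ≈ 0.233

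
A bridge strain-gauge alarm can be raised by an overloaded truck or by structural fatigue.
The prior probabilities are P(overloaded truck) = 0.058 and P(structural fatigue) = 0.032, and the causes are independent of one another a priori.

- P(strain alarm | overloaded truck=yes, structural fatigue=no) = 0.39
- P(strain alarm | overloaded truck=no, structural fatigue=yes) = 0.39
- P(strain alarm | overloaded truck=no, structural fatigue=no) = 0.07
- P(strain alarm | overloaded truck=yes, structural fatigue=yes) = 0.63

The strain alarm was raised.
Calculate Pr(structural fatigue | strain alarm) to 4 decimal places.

Weight on structural fatigue=true, given the evidence: 0.011756 + 0.001169 = 0.012925
Denominator P(strain alarm): 0.07·0.942·0.968 + 0.39·0.942·0.032 + 0.39·0.058·0.968 + 0.63·0.058·0.032 = 0.098651
P(structural fatigue | strain alarm) = 0.012925/0.098651 ≈ 0.1310

Pr(structural fatigue | strain alarm) ≈ 0.1310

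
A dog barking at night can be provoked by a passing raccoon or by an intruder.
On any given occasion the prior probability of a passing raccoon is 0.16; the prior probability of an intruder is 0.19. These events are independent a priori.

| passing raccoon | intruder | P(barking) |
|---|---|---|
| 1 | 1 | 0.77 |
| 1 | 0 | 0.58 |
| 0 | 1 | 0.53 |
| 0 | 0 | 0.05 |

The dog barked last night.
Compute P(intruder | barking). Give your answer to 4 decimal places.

Numerator (weight on configurations with intruder): 0.084588 + 0.023408 = 0.107996
The normalizing constant is 0.05·0.84·0.81 + 0.53·0.84·0.19 + 0.58·0.16·0.81 + 0.77·0.16·0.19 = 0.217184
P(intruder | barking) = 0.107996/0.217184 ≈ 0.4973

P(intruder | barking) ≈ 0.4973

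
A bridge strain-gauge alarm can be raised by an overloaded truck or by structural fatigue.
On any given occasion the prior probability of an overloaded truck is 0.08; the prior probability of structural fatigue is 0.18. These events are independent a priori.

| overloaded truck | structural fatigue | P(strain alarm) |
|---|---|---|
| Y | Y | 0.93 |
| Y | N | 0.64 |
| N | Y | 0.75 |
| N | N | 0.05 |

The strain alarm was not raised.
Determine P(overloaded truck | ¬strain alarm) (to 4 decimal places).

P(overloaded truck | ¬strain alarm) ≈ 0.0315

By total probability over the 4 (overloaded truck, structural fatigue) configurations:
  P(¬strain alarm) = 0.95*0.92*0.82 + 0.25*0.92*0.18 + 0.36*0.08*0.82 + 0.07*0.08*0.18
        = 0.716680 + 0.041400 + 0.023616 + 0.001008 = 0.782704
Configurations with overloaded truck contribute 0.024624, so
  P(overloaded truck | ¬strain alarm) = 0.024624 / 0.782704 ≈ 0.0315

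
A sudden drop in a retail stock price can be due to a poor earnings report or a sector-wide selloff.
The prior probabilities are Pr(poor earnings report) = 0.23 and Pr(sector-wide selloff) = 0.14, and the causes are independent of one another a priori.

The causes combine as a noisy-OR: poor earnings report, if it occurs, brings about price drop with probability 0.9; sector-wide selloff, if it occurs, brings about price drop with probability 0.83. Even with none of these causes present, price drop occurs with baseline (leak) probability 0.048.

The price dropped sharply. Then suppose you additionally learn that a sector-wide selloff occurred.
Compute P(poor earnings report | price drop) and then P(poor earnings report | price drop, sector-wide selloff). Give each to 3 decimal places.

Under noisy-OR, P(price drop | causes) = 1 − (1−0.048)·∏(1−qᵢ) over the active causes.
P(price drop) = 0.048·0.77·0.86 + 0.83816·0.77·0.14 + 0.9048·0.23·0.86 + 0.983816·0.23·0.14 = 0.031786 + 0.090354 + 0.178969 + 0.031679 = 0.332788
The poor earnings report-present share is 0.178969 + 0.031679 = 0.210648.
P(poor earnings report | price drop) = 0.210648 / 0.332788 ≈ 0.633

Now also conditioning on sector-wide selloff=true:
By total probability over both values of poor earnings report:
  P(price drop | sector-wide selloff) = 0.83816·0.77 + 0.983816·0.23
        = 0.645383 + 0.226278 = 0.871661
Configurations with poor earnings report contribute 0.226278, so
  P(poor earnings report | price drop, sector-wide selloff) = 0.226278 / 0.871661 ≈ 0.260

P(poor earnings report | price drop) ≈ 0.633; P(poor earnings report | price drop, sector-wide selloff) ≈ 0.260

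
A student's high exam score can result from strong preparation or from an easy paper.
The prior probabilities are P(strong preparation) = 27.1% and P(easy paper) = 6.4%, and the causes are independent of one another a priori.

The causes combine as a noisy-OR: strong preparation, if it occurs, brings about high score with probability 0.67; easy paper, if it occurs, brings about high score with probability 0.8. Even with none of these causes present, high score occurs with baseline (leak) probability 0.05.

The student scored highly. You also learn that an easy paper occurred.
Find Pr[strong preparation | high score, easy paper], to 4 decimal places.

Pr[strong preparation | high score, easy paper] ≈ 0.3008

Under noisy-OR, P(high score | causes) = 1 − (1−0.05)·∏(1−qᵢ) over the active causes.
Sum P(high score|·) weighted by the priors over both values of strong preparation:
  P(high score | easy paper) = 0.81·0.729 + 0.9373·0.271
        = 0.590490 + 0.254008 = 0.844498
The terms with strong preparation present sum to 0.254008, so
  P(strong preparation | high score, easy paper) = 0.254008 / 0.844498 ≈ 0.3008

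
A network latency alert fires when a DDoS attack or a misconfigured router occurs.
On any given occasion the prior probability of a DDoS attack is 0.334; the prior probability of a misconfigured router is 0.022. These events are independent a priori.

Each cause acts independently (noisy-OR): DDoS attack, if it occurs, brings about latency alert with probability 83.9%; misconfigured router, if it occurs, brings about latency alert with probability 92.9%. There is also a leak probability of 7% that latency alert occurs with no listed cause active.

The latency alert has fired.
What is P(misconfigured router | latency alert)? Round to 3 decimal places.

Under noisy-OR, P(latency alert | causes) = 1 − (1−0.07)·∏(1−qᵢ) over the active causes.
Sum P(latency alert|·) weighted by the priors over the 4 (DDoS attack, misconfigured router) configurations:
  P(latency alert) = 0.07·0.666·0.978 + 0.93397·0.666·0.022 + 0.85027·0.334·0.978 + 0.989369·0.334·0.022
        = 0.045594 + 0.013685 + 0.277742 + 0.007270 = 0.344291
Configurations with misconfigured router contribute 0.020955, so
  P(misconfigured router | latency alert) = 0.020955 / 0.344291 ≈ 0.061

P(misconfigured router | latency alert) ≈ 0.061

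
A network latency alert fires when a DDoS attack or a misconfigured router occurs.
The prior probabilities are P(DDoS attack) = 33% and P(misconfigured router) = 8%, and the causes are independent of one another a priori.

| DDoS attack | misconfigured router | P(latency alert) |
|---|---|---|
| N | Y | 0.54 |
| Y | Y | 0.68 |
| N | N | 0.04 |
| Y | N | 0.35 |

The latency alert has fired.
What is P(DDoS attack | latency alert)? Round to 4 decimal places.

P(DDoS attack | latency alert) ≈ 0.6986

P(latency alert) = 0.04·0.67·0.92 + 0.54·0.67·0.08 + 0.35·0.33·0.92 + 0.68·0.33·0.08 = 0.024656 + 0.028944 + 0.106260 + 0.017952 = 0.177812
The DDoS attack-present share is 0.106260 + 0.017952 = 0.124212.
Hence the posterior is 0.124212/0.177812 ≈ 0.6986.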